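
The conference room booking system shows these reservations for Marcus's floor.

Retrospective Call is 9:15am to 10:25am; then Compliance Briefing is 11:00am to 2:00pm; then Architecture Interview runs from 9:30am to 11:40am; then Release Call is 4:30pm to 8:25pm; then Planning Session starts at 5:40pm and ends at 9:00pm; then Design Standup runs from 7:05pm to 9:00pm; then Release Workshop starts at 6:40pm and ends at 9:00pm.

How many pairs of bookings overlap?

8

Check each pair: they overlap iff neither finishes before the other starts.
Sorted by start: Retrospective Call, Architecture Interview, Compliance Briefing, Release Call, Planning Session, Release Workshop, Design Standup.
Architecture Interview starts before Retrospective Call ends → Retrospective Call and Architecture Interview overlap.
Compliance Briefing starts after Retrospective Call ends; Retrospective Call is clear from here.
Compliance Briefing starts before Architecture Interview ends → Architecture Interview and Compliance Briefing overlap.
Release Call starts after Architecture Interview ends; Architecture Interview is clear from here.
Release Call starts after Compliance Briefing ends; Compliance Briefing is clear from here.
Planning Session starts before Release Call ends → Release Call and Planning Session overlap.
Release Workshop starts before Release Call ends → Release Call and Release Workshop overlap.
Design Standup starts before Release Call ends → Release Call and Design Standup overlap.
Release Workshop starts before Planning Session ends → Planning Session and Release Workshop overlap.
Design Standup starts before Planning Session ends → Planning Session and Design Standup overlap.
Design Standup starts before Release Workshop ends → Release Workshop and Design Standup overlap.
Overlapping pairs: Architecture Interview & Compliance Briefing, Architecture Interview & Retrospective Call, Design Standup & Planning Session, Design Standup & Release Call, Design Standup & Release Workshop, Planning Session & Release Call, Planning Session & Release Workshop, Release Call & Release Workshop — 8 in total.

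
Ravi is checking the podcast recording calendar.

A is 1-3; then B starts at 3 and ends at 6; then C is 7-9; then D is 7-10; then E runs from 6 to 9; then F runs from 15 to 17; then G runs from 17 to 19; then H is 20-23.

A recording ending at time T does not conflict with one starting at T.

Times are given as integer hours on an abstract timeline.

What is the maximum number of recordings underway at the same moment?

Sort all start/end points and keep a running count:
1 start A → 1
3 end A → 0
3 start B → 1
6 end B → 0
6 start E → 1
7 start C → 2
7 start D → 3
9 end C → 2
9 end E → 1
10 end D → 0
15 start F → 1
17 end F → 0
17 start G → 1
19 end G → 0
20 start H → 1
23 end H → 0
Peak is 3, at 7 (C, D, E).

3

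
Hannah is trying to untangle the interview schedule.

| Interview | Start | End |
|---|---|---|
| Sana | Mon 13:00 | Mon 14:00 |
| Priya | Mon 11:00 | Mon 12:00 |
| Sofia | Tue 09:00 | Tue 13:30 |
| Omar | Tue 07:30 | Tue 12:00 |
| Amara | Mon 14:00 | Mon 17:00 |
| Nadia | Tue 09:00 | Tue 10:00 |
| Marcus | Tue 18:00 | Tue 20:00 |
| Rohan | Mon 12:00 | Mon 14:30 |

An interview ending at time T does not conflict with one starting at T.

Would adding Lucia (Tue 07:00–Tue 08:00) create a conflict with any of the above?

Priya: ends Mon 12:00 at or before Lucia starts Tue 07:00 → clear.
Rohan: ends Mon 14:30 at or before Lucia starts Tue 07:00 → clear.
Sana: ends Mon 14:00 at or before Lucia starts Tue 07:00 → clear.
Amara: ends Mon 17:00 at or before Lucia starts Tue 07:00 → clear.
Omar: starts Tue 07:30 before Lucia ends Tue 08:00, and ends Tue 12:00 after Lucia starts Tue 07:00 → overlap.
Sofia: starts Tue 09:00 at or after Lucia ends Tue 08:00 → clear.
Nadia: starts Tue 09:00 at or after Lucia ends Tue 08:00 → clear.
Marcus: starts Tue 18:00 at or after Lucia ends Tue 08:00 → clear.
Lucia overlaps Omar.

Yes — it overlaps Omar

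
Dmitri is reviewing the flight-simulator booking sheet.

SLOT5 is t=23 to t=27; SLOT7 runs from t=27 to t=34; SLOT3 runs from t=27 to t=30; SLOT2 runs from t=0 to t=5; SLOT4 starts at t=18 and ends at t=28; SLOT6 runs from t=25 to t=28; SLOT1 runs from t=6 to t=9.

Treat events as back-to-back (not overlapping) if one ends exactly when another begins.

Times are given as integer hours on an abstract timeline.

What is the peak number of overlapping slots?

4

Sort all start/end points and keep a running count:
t=0 start SLOT2 → 1
t=5 end SLOT2 → 0
t=6 start SLOT1 → 1
t=9 end SLOT1 → 0
t=18 start SLOT4 → 1
t=23 start SLOT5 → 2
t=25 start SLOT6 → 3
t=27 end SLOT5 → 2
t=27 start SLOT3 → 3
t=27 start SLOT7 → 4
t=28 end SLOT4 → 3
t=28 end SLOT6 → 2
t=30 end SLOT3 → 1
t=34 end SLOT7 → 0
Peak is 4, at t=27 (SLOT3, SLOT4, SLOT6, SLOT7).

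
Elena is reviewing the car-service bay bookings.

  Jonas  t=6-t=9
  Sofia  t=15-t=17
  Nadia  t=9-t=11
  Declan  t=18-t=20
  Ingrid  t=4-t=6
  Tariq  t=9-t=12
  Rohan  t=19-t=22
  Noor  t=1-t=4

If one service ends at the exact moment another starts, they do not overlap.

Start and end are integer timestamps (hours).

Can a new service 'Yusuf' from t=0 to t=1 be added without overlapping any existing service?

Yes — the slot is free

Noor: starts t=1 at or after Yusuf ends t=1 → clear.
Ingrid: starts t=4 at or after Yusuf ends t=1 → clear.
Jonas: starts t=6 at or after Yusuf ends t=1 → clear.
Tariq: starts t=9 at or after Yusuf ends t=1 → clear.
Nadia: starts t=9 at or after Yusuf ends t=1 → clear.
Sofia: starts t=15 at or after Yusuf ends t=1 → clear.
Declan: starts t=18 at or after Yusuf ends t=1 → clear.
Rohan: starts t=19 at or after Yusuf ends t=1 → clear.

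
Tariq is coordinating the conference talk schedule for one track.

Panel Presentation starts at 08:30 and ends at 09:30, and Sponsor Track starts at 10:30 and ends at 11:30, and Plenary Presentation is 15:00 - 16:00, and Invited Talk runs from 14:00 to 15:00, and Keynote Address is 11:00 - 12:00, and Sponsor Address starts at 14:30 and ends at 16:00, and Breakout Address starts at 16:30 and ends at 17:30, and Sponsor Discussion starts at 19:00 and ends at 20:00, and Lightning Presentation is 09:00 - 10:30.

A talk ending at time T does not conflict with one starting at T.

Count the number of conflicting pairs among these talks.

4

Sorted by start: Panel Presentation, Lightning Presentation, Sponsor Track, Keynote Address, Invited Talk, Sponsor Address, Plenary Presentation, Breakout Address, Sponsor Discussion.
Lightning Presentation starts before Panel Presentation ends → Panel Presentation and Lightning Presentation overlap.
Sponsor Track starts after Panel Presentation ends; Panel Presentation is clear from here.
Sponsor Track starts exactly when Lightning Presentation ends (back-to-back, no overlap); Lightning Presentation is clear from here.
Keynote Address starts before Sponsor Track ends → Sponsor Track and Keynote Address overlap.
Invited Talk starts after Sponsor Track ends; Sponsor Track is clear from here.
Invited Talk starts after Keynote Address ends; Keynote Address is clear from here.
Sponsor Address starts before Invited Talk ends → Invited Talk and Sponsor Address overlap.
Plenary Presentation starts exactly when Invited Talk ends (back-to-back, no overlap); Invited Talk is clear from here.
Plenary Presentation starts before Sponsor Address ends → Sponsor Address and Plenary Presentation overlap.
Breakout Address starts after Sponsor Address ends; Sponsor Address is clear from here.
Breakout Address starts after Plenary Presentation ends; Plenary Presentation is clear from here.
Sponsor Discussion starts after Breakout Address ends.
Overlapping pairs: Invited Talk & Sponsor Address, Keynote Address & Sponsor Track, Lightning Presentation & Panel Presentation, Plenary Presentation & Sponsor Address — 4 in total.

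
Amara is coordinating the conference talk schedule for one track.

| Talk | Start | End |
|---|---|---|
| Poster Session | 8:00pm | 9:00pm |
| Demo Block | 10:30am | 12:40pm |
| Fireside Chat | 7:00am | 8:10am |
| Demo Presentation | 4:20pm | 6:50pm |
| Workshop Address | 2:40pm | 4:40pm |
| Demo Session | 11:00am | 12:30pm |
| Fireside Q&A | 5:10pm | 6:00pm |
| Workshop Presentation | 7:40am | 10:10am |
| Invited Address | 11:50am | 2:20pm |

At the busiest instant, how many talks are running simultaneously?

3

Walk through starts and ends in time order (an end at T is processed before a start at T):
7:00am start Fireside Chat → 1
7:40am start Workshop Presentation → 2
8:10am end Fireside Chat → 1
10:10am end Workshop Presentation → 0
10:30am start Demo Block → 1
11:00am start Demo Session → 2
11:50am start Invited Address → 3
12:30pm end Demo Session → 2
12:40pm end Demo Block → 1
2:20pm end Invited Address → 0
2:40pm start Workshop Address → 1
4:20pm start Demo Presentation → 2
4:40pm end Workshop Address → 1
5:10pm start Fireside Q&A → 2
6:00pm end Fireside Q&A → 1
6:50pm end Demo Presentation → 0
8:00pm start Poster Session → 1
9:00pm end Poster Session → 0
Peak is 3, at 11:50am (Demo Block, Demo Session, Invited Address).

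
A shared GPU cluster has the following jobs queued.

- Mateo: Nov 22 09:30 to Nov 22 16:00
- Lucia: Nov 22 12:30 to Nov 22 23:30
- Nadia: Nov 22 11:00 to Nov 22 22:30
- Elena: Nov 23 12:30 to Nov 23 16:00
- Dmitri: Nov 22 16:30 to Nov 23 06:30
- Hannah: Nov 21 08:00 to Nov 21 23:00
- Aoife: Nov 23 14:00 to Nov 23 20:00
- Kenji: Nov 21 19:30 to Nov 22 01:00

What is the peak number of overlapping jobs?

3

Sort all start/end points and keep a running count:
Nov 21 08:00 start Hannah → 1
Nov 21 19:30 start Kenji → 2
Nov 21 23:00 end Hannah → 1
Nov 22 01:00 end Kenji → 0
Nov 22 09:30 start Mateo → 1
Nov 22 11:00 start Nadia → 2
Nov 22 12:30 start Lucia → 3
Nov 22 16:00 end Mateo → 2
Nov 22 16:30 start Dmitri → 3
Nov 22 22:30 end Nadia → 2
Nov 22 23:30 end Lucia → 1
Nov 23 06:30 end Dmitri → 0
Nov 23 12:30 start Elena → 1
Nov 23 14:00 start Aoife → 2
Nov 23 16:00 end Elena → 1
Nov 23 20:00 end Aoife → 0
Peak is 3, at Nov 22 12:30 (Lucia, Mateo, Nadia).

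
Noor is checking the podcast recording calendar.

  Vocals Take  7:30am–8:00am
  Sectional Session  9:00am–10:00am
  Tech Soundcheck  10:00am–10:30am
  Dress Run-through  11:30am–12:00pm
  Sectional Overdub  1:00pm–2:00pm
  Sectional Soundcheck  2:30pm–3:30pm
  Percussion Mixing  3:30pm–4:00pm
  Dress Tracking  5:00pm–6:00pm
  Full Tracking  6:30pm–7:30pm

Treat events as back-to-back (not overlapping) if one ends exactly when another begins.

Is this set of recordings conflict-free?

Sorted by start: Vocals Take, Sectional Session, Tech Soundcheck, Dress Run-through, Sectional Overdub, Sectional Soundcheck, Percussion Mixing, Dress Tracking, Full Tracking.
Sectional Session starts after Vocals Take ends; Vocals Take is clear from here.
Tech Soundcheck starts exactly when Sectional Session ends (back-to-back, no overlap); Sectional Session is clear from here.
Dress Run-through starts after Tech Soundcheck ends; Tech Soundcheck is clear from here.
Sectional Overdub starts after Dress Run-through ends; Dress Run-through is clear from here.
Sectional Soundcheck starts after Sectional Overdub ends; Sectional Overdub is clear from here.
Percussion Mixing starts exactly when Sectional Soundcheck ends (back-to-back, no overlap); Sectional Soundcheck is clear from here.
Dress Tracking starts after Percussion Mixing ends; Percussion Mixing is clear from here.
Full Tracking starts after Dress Tracking ends.
Every pair is clear; the schedule has no overlaps.

Yes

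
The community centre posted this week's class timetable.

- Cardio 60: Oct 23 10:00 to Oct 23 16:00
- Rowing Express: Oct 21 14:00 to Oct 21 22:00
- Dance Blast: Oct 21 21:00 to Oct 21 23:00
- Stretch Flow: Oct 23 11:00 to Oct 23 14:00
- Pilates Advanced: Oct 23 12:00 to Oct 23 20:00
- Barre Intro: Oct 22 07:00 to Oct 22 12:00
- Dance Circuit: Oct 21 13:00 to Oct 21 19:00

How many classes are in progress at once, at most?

3

Sort all start/end points and keep a running count:
Oct 21 13:00 start Dance Circuit → 1
Oct 21 14:00 start Rowing Express → 2
Oct 21 19:00 end Dance Circuit → 1
Oct 21 21:00 start Dance Blast → 2
Oct 21 22:00 end Rowing Express → 1
Oct 21 23:00 end Dance Blast → 0
Oct 22 07:00 start Barre Intro → 1
Oct 22 12:00 end Barre Intro → 0
Oct 23 10:00 start Cardio 60 → 1
Oct 23 11:00 start Stretch Flow → 2
Oct 23 12:00 start Pilates Advanced → 3
Oct 23 14:00 end Stretch Flow → 2
Oct 23 16:00 end Cardio 60 → 1
Oct 23 20:00 end Pilates Advanced → 0
Peak is 3, at Oct 23 12:00 (Cardio 60, Pilates Advanced, Stretch Flow).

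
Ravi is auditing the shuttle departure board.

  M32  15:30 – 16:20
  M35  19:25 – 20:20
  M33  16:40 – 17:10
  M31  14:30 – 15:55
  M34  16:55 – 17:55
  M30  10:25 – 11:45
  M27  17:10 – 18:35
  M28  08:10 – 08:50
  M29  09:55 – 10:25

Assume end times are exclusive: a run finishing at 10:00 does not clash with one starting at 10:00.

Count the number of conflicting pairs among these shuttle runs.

Sorted by start: M28, M29, M30, M31, M32, M33, M34, M27, M35.
M29 starts after M28 ends, so M28 has no further overlaps.
M30 starts exactly when M29 ends (back-to-back, no overlap), so M29 has no further overlaps.
M31 starts after M30 ends, so M30 has no further overlaps.
M32 starts before M31 ends → M31 and M32 overlap.
M33 starts after M31 ends, so M31 has no further overlaps.
M33 starts after M32 ends, so M32 has no further overlaps.
M34 starts before M33 ends → M33 and M34 overlap.
M27 starts exactly when M33 ends (back-to-back, no overlap), so M33 has no further overlaps.
M27 starts before M34 ends → M34 and M27 overlap.
M35 starts after M34 ends.
M35 starts after M27 ends.
Overlapping pairs: M27 & M34, M31 & M32, M33 & M34 — 3 in total.

3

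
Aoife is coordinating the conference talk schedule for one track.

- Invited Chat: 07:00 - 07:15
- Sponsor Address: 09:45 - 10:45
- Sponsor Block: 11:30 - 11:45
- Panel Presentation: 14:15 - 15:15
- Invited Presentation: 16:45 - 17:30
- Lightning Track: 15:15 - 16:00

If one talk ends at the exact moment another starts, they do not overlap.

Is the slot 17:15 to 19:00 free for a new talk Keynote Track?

No — it overlaps Invited Presentation

Invited Chat: ends 07:15 at or before Keynote Track starts 17:15 → clear.
Sponsor Address: ends 10:45 at or before Keynote Track starts 17:15 → clear.
Sponsor Block: ends 11:45 at or before Keynote Track starts 17:15 → clear.
Panel Presentation: ends 15:15 at or before Keynote Track starts 17:15 → clear.
Lightning Track: ends 16:00 at or before Keynote Track starts 17:15 → clear.
Invited Presentation: starts 16:45 before Keynote Track ends 19:00, and ends 17:30 after Keynote Track starts 17:15 → overlap.
Keynote Track overlaps Invited Presentation.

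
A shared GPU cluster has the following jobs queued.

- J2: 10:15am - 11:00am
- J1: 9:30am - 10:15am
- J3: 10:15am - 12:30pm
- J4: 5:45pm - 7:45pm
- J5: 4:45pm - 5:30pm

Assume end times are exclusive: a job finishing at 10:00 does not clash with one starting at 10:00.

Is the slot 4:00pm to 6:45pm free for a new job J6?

J1: ends 10:15am at or before J6 starts 4:00pm → clear.
J2: ends 11:00am at or before J6 starts 4:00pm → clear.
J3: ends 12:30pm at or before J6 starts 4:00pm → clear.
J5: starts 4:45pm before J6 ends 6:45pm, and ends 5:30pm after J6 starts 4:00pm → overlap.
J4: starts 5:45pm before J6 ends 6:45pm, and ends 7:45pm after J6 starts 4:00pm → overlap.
J6 overlaps J4, J5.

No — it overlaps J4, J5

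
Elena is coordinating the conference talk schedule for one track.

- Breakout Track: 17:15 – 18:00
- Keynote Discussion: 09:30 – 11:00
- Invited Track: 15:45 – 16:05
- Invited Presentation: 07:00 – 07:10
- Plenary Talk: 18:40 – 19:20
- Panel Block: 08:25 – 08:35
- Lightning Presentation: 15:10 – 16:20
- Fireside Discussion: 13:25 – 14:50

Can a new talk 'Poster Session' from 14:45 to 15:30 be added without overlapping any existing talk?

Invited Presentation: ends 07:10 at or before Poster Session starts 14:45 → clear.
Panel Block: ends 08:35 at or before Poster Session starts 14:45 → clear.
Keynote Discussion: ends 11:00 at or before Poster Session starts 14:45 → clear.
Fireside Discussion: starts 13:25 before Poster Session ends 15:30, and ends 14:50 after Poster Session starts 14:45 → overlap.
Lightning Presentation: starts 15:10 before Poster Session ends 15:30, and ends 16:20 after Poster Session starts 14:45 → overlap.
Invited Track: starts 15:45 at or after Poster Session ends 15:30 → clear.
Breakout Track: starts 17:15 at or after Poster Session ends 15:30 → clear.
Plenary Talk: starts 18:40 at or after Poster Session ends 15:30 → clear.
Poster Session overlaps Fireside Discussion, Lightning Presentation.

No — it overlaps Fireside Discussion, Lightning Presentation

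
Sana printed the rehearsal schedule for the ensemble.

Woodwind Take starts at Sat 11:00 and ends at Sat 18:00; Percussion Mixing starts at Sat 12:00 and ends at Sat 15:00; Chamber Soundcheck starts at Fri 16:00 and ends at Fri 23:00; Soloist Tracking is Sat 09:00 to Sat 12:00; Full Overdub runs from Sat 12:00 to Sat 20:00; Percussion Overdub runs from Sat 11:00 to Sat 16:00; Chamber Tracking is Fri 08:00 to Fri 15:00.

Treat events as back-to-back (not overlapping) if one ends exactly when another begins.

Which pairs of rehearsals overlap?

Sorted by start: Chamber Tracking, Chamber Soundcheck, Soloist Tracking, Percussion Overdub, Woodwind Take, Full Overdub, Percussion Mixing.
Chamber Soundcheck starts after Chamber Tracking ends, so nothing later overlaps Chamber Tracking either.
Soloist Tracking starts after Chamber Soundcheck ends, so nothing later overlaps Chamber Soundcheck either.
Percussion Overdub starts before Soloist Tracking ends → Soloist Tracking and Percussion Overdub overlap.
Woodwind Take starts before Soloist Tracking ends → Soloist Tracking and Woodwind Take overlap.
Full Overdub starts exactly when Soloist Tracking ends (back-to-back, no overlap), so nothing later overlaps Soloist Tracking either.
Woodwind Take starts before Percussion Overdub ends → Percussion Overdub and Woodwind Take overlap.
Full Overdub starts before Percussion Overdub ends → Percussion Overdub and Full Overdub overlap.
Percussion Mixing starts before Percussion Overdub ends → Percussion Overdub and Percussion Mixing overlap.
Full Overdub starts before Woodwind Take ends → Woodwind Take and Full Overdub overlap.
Percussion Mixing starts before Woodwind Take ends → Woodwind Take and Percussion Mixing overlap.
Percussion Mixing starts before Full Overdub ends → Full Overdub and Percussion Mixing overlap.

Full Overdub & Percussion Mixing, Full Overdub & Percussion Overdub, Full Overdub & Woodwind Take, Percussion Mixing & Percussion Overdub, Percussion Mixing & Woodwind Take, Percussion Overdub & Soloist Tracking, Percussion Overdub & Woodwind Take, Soloist Tracking & Woodwind Take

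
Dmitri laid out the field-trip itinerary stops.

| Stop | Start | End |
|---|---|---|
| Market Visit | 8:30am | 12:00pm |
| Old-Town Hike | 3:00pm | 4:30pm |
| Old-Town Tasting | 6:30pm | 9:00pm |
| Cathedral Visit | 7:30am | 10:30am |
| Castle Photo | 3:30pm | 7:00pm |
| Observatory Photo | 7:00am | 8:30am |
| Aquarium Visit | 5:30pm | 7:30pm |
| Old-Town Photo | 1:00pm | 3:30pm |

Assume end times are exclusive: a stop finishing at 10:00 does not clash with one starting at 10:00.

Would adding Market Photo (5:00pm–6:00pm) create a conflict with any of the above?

Observatory Photo: ends 8:30am at or before Market Photo starts 5:00pm → clear.
Cathedral Visit: ends 10:30am at or before Market Photo starts 5:00pm → clear.
Market Visit: ends 12:00pm at or before Market Photo starts 5:00pm → clear.
Old-Town Photo: ends 3:30pm at or before Market Photo starts 5:00pm → clear.
Old-Town Hike: ends 4:30pm at or before Market Photo starts 5:00pm → clear.
Castle Photo: starts 3:30pm before Market Photo ends 6:00pm, and ends 7:00pm after Market Photo starts 5:00pm → overlap.
Aquarium Visit: starts 5:30pm before Market Photo ends 6:00pm, and ends 7:30pm after Market Photo starts 5:00pm → overlap.
Old-Town Tasting: starts 6:30pm at or after Market Photo ends 6:00pm → clear.
Market Photo overlaps Castle Photo, Aquarium Visit.

Yes — it overlaps Aquarium Visit, Castle Photo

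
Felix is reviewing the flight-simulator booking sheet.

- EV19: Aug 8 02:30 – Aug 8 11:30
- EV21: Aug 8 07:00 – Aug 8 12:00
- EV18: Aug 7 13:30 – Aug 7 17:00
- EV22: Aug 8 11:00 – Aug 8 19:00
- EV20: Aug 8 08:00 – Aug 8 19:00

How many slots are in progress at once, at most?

Walk through starts and ends in time order (an end at T is processed before a start at T):
Aug 7 13:30 start EV18 → 1
Aug 7 17:00 end EV18 → 0
Aug 8 02:30 start EV19 → 1
Aug 8 07:00 start EV21 → 2
Aug 8 08:00 start EV20 → 3
Aug 8 11:00 start EV22 → 4
Aug 8 11:30 end EV19 → 3
Aug 8 12:00 end EV21 → 2
Aug 8 19:00 end EV20 → 1
Aug 8 19:00 end EV22 → 0
Peak is 4, at Aug 8 11:00 (EV19, EV20, EV21, EV22).

4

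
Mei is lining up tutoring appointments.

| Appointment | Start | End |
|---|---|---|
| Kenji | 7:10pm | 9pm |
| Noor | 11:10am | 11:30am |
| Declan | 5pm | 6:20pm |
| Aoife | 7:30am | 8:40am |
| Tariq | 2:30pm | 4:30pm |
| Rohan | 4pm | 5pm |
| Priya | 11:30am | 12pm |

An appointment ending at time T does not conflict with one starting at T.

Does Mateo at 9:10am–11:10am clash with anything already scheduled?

Aoife: ends 8:40am at or before Mateo starts 9:10am → clear.
Noor: starts 11:10am at or after Mateo ends 11:10am → clear.
Priya: starts 11:30am at or after Mateo ends 11:10am → clear.
Tariq: starts 2:30pm at or after Mateo ends 11:10am → clear.
Rohan: starts 4pm at or after Mateo ends 11:10am → clear.
Declan: starts 5pm at or after Mateo ends 11:10am → clear.
Kenji: starts 7:10pm at or after Mateo ends 11:10am → clear.

No — it doesn't clash with anything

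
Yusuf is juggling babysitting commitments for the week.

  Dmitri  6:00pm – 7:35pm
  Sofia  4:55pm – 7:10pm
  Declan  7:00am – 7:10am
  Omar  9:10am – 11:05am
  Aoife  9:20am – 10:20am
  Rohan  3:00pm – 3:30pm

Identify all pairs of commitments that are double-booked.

Two intervals overlap when each starts before the other ends.
Sorted by start: Declan, Omar, Aoife, Rohan, Sofia, Dmitri.
Omar starts after Declan ends, so nothing later overlaps Declan either.
Aoife starts before Omar ends → Omar and Aoife overlap.
Rohan starts after Omar ends, so nothing later overlaps Omar either.
Rohan starts after Aoife ends, so nothing later overlaps Aoife either.
Sofia starts after Rohan ends, so nothing later overlaps Rohan either.
Dmitri starts before Sofia ends → Sofia and Dmitri overlap.

Aoife & Omar, Dmitri & Sofia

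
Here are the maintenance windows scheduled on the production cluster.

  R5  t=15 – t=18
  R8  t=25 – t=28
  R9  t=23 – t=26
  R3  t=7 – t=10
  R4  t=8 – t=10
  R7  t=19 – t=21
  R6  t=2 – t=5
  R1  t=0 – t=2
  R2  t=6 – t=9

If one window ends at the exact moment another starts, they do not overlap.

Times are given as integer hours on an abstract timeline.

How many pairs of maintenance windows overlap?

Sorted by start: R1, R6, R2, R3, R4, R5, R7, R9, R8.
R6 starts exactly when R1 ends (back-to-back, no overlap), so R1 has no further overlaps.
R2 starts after R6 ends, so R6 has no further overlaps.
R3 starts before R2 ends → R2 and R3 overlap.
R4 starts before R2 ends → R2 and R4 overlap.
R5 starts after R2 ends, so R2 has no further overlaps.
R4 starts before R3 ends → R3 and R4 overlap.
R5 starts after R3 ends, so R3 has no further overlaps.
R5 starts after R4 ends, so R4 has no further overlaps.
R7 starts after R5 ends, so R5 has no further overlaps.
R9 starts after R7 ends, so R7 has no further overlaps.
R8 starts before R9 ends → R9 and R8 overlap.
Overlapping pairs: R2 & R3, R2 & R4, R3 & R4, R8 & R9 — 4 in total.

4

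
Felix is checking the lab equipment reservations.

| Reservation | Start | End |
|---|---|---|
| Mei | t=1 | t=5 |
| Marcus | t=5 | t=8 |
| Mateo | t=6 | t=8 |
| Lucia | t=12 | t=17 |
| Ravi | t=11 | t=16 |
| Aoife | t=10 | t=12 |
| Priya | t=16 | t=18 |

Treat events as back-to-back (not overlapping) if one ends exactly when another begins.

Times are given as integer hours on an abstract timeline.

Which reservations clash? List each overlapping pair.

Sorted by start: Mei, Marcus, Mateo, Aoife, Ravi, Lucia, Priya.
Marcus starts exactly when Mei ends (back-to-back, no overlap), so nothing later overlaps Mei either.
Mateo starts before Marcus ends → Marcus and Mateo overlap.
Aoife starts after Marcus ends, so nothing later overlaps Marcus either.
Aoife starts after Mateo ends, so nothing later overlaps Mateo either.
Ravi starts before Aoife ends → Aoife and Ravi overlap.
Lucia starts exactly when Aoife ends (back-to-back, no overlap), so nothing later overlaps Aoife either.
Lucia starts before Ravi ends → Ravi and Lucia overlap.
Priya starts exactly when Ravi ends (back-to-back, no overlap).
Priya starts before Lucia ends → Lucia and Priya overlap.

Aoife & Ravi, Lucia & Priya, Lucia & Ravi, Marcus & Mateo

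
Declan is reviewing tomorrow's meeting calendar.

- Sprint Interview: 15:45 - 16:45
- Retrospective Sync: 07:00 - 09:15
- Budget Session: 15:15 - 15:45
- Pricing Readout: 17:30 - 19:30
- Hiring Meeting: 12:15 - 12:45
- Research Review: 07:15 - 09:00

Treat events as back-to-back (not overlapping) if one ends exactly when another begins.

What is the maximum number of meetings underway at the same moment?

Walk through starts and ends in time order (an end at T is processed before a start at T):
07:00 start Retrospective Sync → 1
07:15 start Research Review → 2
09:00 end Research Review → 1
09:15 end Retrospective Sync → 0
12:15 start Hiring Meeting → 1
12:45 end Hiring Meeting → 0
15:15 start Budget Session → 1
15:45 end Budget Session → 0
15:45 start Sprint Interview → 1
16:45 end Sprint Interview → 0
17:30 start Pricing Readout → 1
19:30 end Pricing Readout → 0
Peak is 2, at 07:15 (Research Review, Retrospective Sync).

2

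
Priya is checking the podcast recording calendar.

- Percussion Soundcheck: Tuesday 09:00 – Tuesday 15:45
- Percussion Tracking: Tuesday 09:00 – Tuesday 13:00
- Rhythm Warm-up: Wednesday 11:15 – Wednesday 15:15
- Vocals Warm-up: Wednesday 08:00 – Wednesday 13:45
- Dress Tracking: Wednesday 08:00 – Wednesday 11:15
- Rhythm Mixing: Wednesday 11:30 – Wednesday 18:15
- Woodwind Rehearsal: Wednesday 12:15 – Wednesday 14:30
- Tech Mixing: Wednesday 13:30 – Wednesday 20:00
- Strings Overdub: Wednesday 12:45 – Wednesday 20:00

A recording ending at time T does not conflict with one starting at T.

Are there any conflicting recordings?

Sorted by start: Percussion Soundcheck, Percussion Tracking, Vocals Warm-up, Dress Tracking, Rhythm Warm-up, Rhythm Mixing, Woodwind Rehearsal, Strings Overdub, Tech Mixing.
Percussion Tracking starts before Percussion Soundcheck ends → Percussion Soundcheck and Percussion Tracking overlap.
That's a conflict, so the schedule is not conflict-free.

Yes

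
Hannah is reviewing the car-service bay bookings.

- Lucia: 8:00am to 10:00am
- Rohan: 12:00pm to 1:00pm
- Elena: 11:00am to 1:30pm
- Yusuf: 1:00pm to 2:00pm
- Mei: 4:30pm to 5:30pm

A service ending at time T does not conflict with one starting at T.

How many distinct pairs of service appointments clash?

2

Sorted by start: Lucia, Elena, Rohan, Yusuf, Mei.
Elena starts after Lucia ends; Lucia is clear from here.
Rohan starts before Elena ends → Elena and Rohan overlap.
Yusuf starts before Elena ends → Elena and Yusuf overlap.
Mei starts after Elena ends.
Yusuf starts exactly when Rohan ends (back-to-back, no overlap); Rohan is clear from here.
Mei starts after Yusuf ends.
Overlapping pairs: Elena & Rohan, Elena & Yusuf — 2 in total.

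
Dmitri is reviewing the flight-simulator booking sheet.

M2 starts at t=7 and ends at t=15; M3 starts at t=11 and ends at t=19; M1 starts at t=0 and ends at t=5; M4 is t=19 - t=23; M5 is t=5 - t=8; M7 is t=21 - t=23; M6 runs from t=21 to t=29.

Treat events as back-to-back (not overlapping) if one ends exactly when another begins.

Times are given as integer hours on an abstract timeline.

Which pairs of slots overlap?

M2 & M3, M2 & M5, M4 & M6, M4 & M7, M6 & M7

Check each pair: they overlap iff neither finishes before the other starts.
Sorted by start: M1, M5, M2, M3, M4, M6, M7.
M5 starts exactly when M1 ends (back-to-back, no overlap), so M1 has no further overlaps.
M2 starts before M5 ends → M5 and M2 overlap.
M3 starts after M5 ends, so M5 has no further overlaps.
M3 starts before M2 ends → M2 and M3 overlap.
M4 starts after M2 ends, so M2 has no further overlaps.
M4 starts exactly when M3 ends (back-to-back, no overlap), so M3 has no further overlaps.
M6 starts before M4 ends → M4 and M6 overlap.
M7 starts before M4 ends → M4 and M7 overlap.
M7 starts before M6 ends → M6 and M7 overlap.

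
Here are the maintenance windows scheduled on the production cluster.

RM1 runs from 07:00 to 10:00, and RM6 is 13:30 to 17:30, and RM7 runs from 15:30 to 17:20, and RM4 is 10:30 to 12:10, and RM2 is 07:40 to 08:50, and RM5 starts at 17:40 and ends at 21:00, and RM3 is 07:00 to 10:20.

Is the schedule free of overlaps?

Sorted by start: RM1, RM3, RM2, RM4, RM6, RM7, RM5.
RM3 starts before RM1 ends → RM1 and RM3 overlap.
That's a conflict, so the schedule is not conflict-free.

No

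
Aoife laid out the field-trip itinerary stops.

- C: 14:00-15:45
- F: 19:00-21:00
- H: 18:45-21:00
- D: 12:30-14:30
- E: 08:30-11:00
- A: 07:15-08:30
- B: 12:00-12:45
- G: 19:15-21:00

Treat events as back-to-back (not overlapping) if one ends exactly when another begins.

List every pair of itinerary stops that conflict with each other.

Sorted by start: A, E, B, D, C, H, F, G.
E starts exactly when A ends (back-to-back, no overlap); A is clear from here.
B starts after E ends; E is clear from here.
D starts before B ends → B and D overlap.
C starts after B ends; B is clear from here.
C starts before D ends → D and C overlap.
H starts after D ends; D is clear from here.
H starts after C ends; C is clear from here.
F starts before H ends → H and F overlap.
G starts before H ends → H and G overlap.
G starts before F ends → F and G overlap.

B & D, C & D, F & G, F & H, G & H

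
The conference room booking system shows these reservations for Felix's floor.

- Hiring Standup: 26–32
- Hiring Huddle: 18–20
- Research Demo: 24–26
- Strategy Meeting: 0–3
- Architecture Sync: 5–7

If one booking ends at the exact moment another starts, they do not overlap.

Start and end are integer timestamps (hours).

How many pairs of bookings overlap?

Check each pair: they overlap iff neither finishes before the other starts.
Sorted by start: Strategy Meeting, Architecture Sync, Hiring Huddle, Research Demo, Hiring Standup.
Architecture Sync starts after Strategy Meeting ends; Strategy Meeting is clear from here.
Hiring Huddle starts after Architecture Sync ends; Architecture Sync is clear from here.
Research Demo starts after Hiring Huddle ends; Hiring Huddle is clear from here.
Hiring Standup starts exactly when Research Demo ends (back-to-back, no overlap).
No pair overlaps.

0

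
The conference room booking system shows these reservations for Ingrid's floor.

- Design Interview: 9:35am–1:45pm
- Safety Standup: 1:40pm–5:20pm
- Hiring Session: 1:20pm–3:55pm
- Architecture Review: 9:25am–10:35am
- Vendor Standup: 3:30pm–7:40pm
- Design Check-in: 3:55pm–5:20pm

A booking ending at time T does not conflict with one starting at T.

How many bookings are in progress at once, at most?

Sweep the timeline, counting +1 at each start and −1 at each end (ends before starts at a tie):
9:25am start Architecture Review → 1
9:35am start Design Interview → 2
10:35am end Architecture Review → 1
1:20pm start Hiring Session → 2
1:40pm start Safety Standup → 3
1:45pm end Design Interview → 2
3:30pm start Vendor Standup → 3
3:55pm end Hiring Session → 2
3:55pm start Design Check-in → 3
5:20pm end Design Check-in → 2
5:20pm end Safety Standup → 1
7:40pm end Vendor Standup → 0
Peak is 3, at 1:40pm (Design Interview, Hiring Session, Safety Standup).

3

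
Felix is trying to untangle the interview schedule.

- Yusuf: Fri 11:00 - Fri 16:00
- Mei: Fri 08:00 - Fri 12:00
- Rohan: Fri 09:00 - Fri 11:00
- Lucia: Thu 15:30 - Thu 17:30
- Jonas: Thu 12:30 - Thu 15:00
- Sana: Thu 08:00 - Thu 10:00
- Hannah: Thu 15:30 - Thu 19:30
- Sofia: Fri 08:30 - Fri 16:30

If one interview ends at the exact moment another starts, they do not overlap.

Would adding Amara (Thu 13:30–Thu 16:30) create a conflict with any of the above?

Yes — it overlaps Hannah, Jonas, Lucia

Sana: ends Thu 10:00 at or before Amara starts Thu 13:30 → clear.
Jonas: starts Thu 12:30 before Amara ends Thu 16:30, and ends Thu 15:00 after Amara starts Thu 13:30 → overlap.
Lucia: starts Thu 15:30 before Amara ends Thu 16:30, and ends Thu 17:30 after Amara starts Thu 13:30 → overlap.
Hannah: starts Thu 15:30 before Amara ends Thu 16:30, and ends Thu 19:30 after Amara starts Thu 13:30 → overlap.
Mei: starts Fri 08:00 at or after Amara ends Thu 16:30 → clear.
Sofia: starts Fri 08:30 at or after Amara ends Thu 16:30 → clear.
Rohan: starts Fri 09:00 at or after Amara ends Thu 16:30 → clear.
Yusuf: starts Fri 11:00 at or after Amara ends Thu 16:30 → clear.
Amara overlaps Lucia, Jonas, Hannah.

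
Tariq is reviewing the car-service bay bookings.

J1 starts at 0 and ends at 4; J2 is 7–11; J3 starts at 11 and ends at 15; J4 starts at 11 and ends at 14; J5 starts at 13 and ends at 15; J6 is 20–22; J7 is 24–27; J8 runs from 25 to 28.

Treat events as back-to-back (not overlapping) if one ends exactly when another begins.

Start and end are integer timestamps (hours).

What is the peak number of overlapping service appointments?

3

Walk through starts and ends in time order (an end at T is processed before a start at T):
0 start J1 → 1
4 end J1 → 0
7 start J2 → 1
11 end J2 → 0
11 start J3 → 1
11 start J4 → 2
13 start J5 → 3
14 end J4 → 2
15 end J3 → 1
15 end J5 → 0
20 start J6 → 1
22 end J6 → 0
24 start J7 → 1
25 start J8 → 2
27 end J7 → 1
28 end J8 → 0
Peak is 3, at 13 (J3, J4, J5).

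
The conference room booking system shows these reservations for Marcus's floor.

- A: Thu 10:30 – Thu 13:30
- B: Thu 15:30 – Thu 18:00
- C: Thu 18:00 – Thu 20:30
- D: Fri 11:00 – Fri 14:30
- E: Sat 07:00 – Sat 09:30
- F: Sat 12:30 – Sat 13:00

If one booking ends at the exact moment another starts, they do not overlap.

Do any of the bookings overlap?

Sorted by start: A, B, C, D, E, F.
B starts after A ends; A is clear from here.
C starts exactly when B ends (back-to-back, no overlap); B is clear from here.
D starts after C ends; C is clear from here.
E starts after D ends; D is clear from here.
F starts after E ends.
Every pair is clear; the schedule has no overlaps.

No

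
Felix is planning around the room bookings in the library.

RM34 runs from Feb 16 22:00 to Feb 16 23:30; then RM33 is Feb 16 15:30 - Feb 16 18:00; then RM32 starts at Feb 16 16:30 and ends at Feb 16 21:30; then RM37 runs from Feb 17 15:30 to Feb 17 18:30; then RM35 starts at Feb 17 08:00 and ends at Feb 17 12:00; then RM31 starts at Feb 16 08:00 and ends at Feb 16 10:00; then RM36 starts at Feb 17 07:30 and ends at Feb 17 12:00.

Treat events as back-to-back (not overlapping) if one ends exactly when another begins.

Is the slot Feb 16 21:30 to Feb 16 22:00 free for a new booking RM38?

RM31: ends Feb 16 10:00 at or before RM38 starts Feb 16 21:30 → clear.
RM33: ends Feb 16 18:00 at or before RM38 starts Feb 16 21:30 → clear.
RM32: ends Feb 16 21:30 at or before RM38 starts Feb 16 21:30 → clear.
RM34: starts Feb 16 22:00 at or after RM38 ends Feb 16 22:00 → clear.
RM36: starts Feb 17 07:30 at or after RM38 ends Feb 16 22:00 → clear.
RM35: starts Feb 17 08:00 at or after RM38 ends Feb 16 22:00 → clear.
RM37: starts Feb 17 15:30 at or after RM38 ends Feb 16 22:00 → clear.

Yes — the slot is free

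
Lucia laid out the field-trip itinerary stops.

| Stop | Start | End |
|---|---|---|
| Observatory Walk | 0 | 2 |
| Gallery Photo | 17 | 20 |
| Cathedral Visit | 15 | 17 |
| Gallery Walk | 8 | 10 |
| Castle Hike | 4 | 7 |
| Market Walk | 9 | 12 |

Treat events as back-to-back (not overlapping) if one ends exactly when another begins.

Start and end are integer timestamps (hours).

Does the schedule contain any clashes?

Yes

Sorted by start: Observatory Walk, Castle Hike, Gallery Walk, Market Walk, Cathedral Visit, Gallery Photo.
Castle Hike starts after Observatory Walk ends, so Observatory Walk has no further overlaps.
Gallery Walk starts after Castle Hike ends, so Castle Hike has no further overlaps.
Market Walk starts before Gallery Walk ends → Gallery Walk and Market Walk overlap.
That's a conflict, so the schedule is not conflict-free.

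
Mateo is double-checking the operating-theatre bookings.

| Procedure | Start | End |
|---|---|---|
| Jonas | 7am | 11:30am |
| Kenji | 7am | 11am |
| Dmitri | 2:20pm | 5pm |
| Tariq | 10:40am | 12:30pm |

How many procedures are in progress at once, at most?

3

Sort all start/end points and keep a running count:
7am start Jonas → 1
7am start Kenji → 2
10:40am start Tariq → 3
11am end Kenji → 2
11:30am end Jonas → 1
12:30pm end Tariq → 0
2:20pm start Dmitri → 1
5pm end Dmitri → 0
Peak is 3, at 10:40am (Jonas, Kenji, Tariq).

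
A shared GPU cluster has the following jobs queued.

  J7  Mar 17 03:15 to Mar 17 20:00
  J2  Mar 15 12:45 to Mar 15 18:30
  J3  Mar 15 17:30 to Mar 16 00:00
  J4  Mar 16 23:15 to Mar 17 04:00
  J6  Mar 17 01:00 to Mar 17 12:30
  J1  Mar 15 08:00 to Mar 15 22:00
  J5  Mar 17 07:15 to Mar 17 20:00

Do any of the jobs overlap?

Sorted by start: J1, J2, J3, J4, J6, J7, J5.
J2 starts before J1 ends → J1 and J2 overlap.
That's a conflict, so the schedule is not conflict-free.

Yes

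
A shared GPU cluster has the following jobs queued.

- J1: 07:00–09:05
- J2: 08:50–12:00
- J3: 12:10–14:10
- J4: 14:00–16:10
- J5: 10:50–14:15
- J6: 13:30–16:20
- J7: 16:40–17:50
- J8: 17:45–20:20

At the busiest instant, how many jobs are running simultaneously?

4

Sweep the timeline, counting +1 at each start and −1 at each end (ends before starts at a tie):
07:00 start J1 → 1
08:50 start J2 → 2
09:05 end J1 → 1
10:50 start J5 → 2
12:00 end J2 → 1
12:10 start J3 → 2
13:30 start J6 → 3
14:00 start J4 → 4
14:10 end J3 → 3
14:15 end J5 → 2
16:10 end J4 → 1
16:20 end J6 → 0
16:40 start J7 → 1
17:45 start J8 → 2
17:50 end J7 → 1
20:20 end J8 → 0
Peak is 4, at 14:00 (J3, J4, J5, J6).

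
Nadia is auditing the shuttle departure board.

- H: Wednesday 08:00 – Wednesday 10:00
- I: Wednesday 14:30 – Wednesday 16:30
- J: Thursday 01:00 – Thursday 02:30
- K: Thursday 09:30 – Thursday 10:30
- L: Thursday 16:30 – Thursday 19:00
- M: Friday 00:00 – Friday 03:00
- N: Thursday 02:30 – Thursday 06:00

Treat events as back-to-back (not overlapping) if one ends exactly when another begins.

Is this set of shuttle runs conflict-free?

Yes

Check each pair: they overlap iff neither finishes before the other starts.
Sorted by start: H, I, J, N, K, L, M.
I starts after H ends; H is clear from here.
J starts after I ends; I is clear from here.
N starts exactly when J ends (back-to-back, no overlap); J is clear from here.
K starts after N ends; N is clear from here.
L starts after K ends; K is clear from here.
M starts after L ends.
Every pair is clear; the schedule has no overlaps.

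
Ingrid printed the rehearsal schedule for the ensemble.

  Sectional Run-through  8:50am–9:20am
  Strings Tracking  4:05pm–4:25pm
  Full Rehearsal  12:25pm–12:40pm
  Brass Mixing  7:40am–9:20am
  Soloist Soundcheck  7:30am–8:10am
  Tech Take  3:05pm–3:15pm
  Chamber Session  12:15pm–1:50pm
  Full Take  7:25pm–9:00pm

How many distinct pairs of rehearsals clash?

3

Sorted by start: Soloist Soundcheck, Brass Mixing, Sectional Run-through, Chamber Session, Full Rehearsal, Tech Take, Strings Tracking, Full Take.
Brass Mixing starts before Soloist Soundcheck ends → Soloist Soundcheck and Brass Mixing overlap.
Sectional Run-through starts after Soloist Soundcheck ends; Soloist Soundcheck is clear from here.
Sectional Run-through starts before Brass Mixing ends → Brass Mixing and Sectional Run-through overlap.
Chamber Session starts after Brass Mixing ends; Brass Mixing is clear from here.
Chamber Session starts after Sectional Run-through ends; Sectional Run-through is clear from here.
Full Rehearsal starts before Chamber Session ends → Chamber Session and Full Rehearsal overlap.
Tech Take starts after Chamber Session ends; Chamber Session is clear from here.
Tech Take starts after Full Rehearsal ends; Full Rehearsal is clear from here.
Strings Tracking starts after Tech Take ends; Tech Take is clear from here.
Full Take starts after Strings Tracking ends.
Overlapping pairs: Brass Mixing & Sectional Run-through, Brass Mixing & Soloist Soundcheck, Chamber Session & Full Rehearsal — 3 in total.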